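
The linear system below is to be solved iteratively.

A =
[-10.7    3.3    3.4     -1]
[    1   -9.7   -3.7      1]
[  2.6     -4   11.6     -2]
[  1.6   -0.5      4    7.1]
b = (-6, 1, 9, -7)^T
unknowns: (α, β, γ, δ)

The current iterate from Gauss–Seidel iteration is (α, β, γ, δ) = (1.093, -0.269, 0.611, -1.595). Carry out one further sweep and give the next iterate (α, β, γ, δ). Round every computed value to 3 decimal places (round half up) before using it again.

(0.821, -0.416, 0.173, -1.298)

One sweep:
  α = (-6 - (3.3)·-0.269 - (3.4)·0.611 - (-1)·-1.595) / (-10.7) = 0.821
  β = (1 - (1)·0.821 - (-3.7)·0.611 - (1)·-1.595) / (-9.7) = -0.416
  γ = (9 - (2.6)·0.821 - (-4)·-0.416 - (-2)·-1.595) / (11.6) = 0.173
  δ = (-7 - (1.6)·0.821 - (-0.5)·-0.416 - (4)·0.173) / (7.1) = -1.298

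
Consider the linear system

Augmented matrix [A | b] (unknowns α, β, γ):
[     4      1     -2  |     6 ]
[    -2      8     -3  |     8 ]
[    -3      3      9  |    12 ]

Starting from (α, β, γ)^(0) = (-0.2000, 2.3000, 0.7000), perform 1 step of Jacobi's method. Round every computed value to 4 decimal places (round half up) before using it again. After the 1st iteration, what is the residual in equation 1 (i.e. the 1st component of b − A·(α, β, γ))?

0.6875

Iteration 1:
  α = (6 - (1)·2.3000 - (-2)·0.7000) / (4) = 1.2750
  β = (8 - (-2)·-0.2000 - (-3)·0.7000) / (8) = 1.2125
  γ = (12 - (-3)·-0.2000 - (3)·2.3000) / (9) = 0.5000
Residual b − A·x = (0.6875, 2.3500, 7.6875)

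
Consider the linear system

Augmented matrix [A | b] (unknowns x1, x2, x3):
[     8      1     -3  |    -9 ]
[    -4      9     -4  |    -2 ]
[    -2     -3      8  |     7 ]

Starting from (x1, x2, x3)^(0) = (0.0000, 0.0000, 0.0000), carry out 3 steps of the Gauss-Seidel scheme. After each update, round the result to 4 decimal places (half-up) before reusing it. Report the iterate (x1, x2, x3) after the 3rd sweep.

(-0.8901, -0.4112, 0.4983)

Iteration 1:
  x1 = (-9 - (1)·0.0000 - (-3)·0.0000) / (8) = -1.1250
  x2 = (-2 - (-4)·-1.1250 - (-4)·0.0000) / (9) = -0.7222
  x3 = (7 - (-2)·-1.1250 - (-3)·-0.7222) / (8) = 0.3229
Iteration 2:
  x1 = (-9 - (1)·-0.7222 - (-3)·0.3229) / (8) = -0.9136
  x2 = (-2 - (-4)·-0.9136 - (-4)·0.3229) / (9) = -0.4848
  x3 = (7 - (-2)·-0.9136 - (-3)·-0.4848) / (8) = 0.4648
Iteration 3:
  x1 = (-9 - (1)·-0.4848 - (-3)·0.4648) / (8) = -0.8901
  x2 = (-2 - (-4)·-0.8901 - (-4)·0.4648) / (9) = -0.4112
  x3 = (7 - (-2)·-0.8901 - (-3)·-0.4112) / (8) = 0.4983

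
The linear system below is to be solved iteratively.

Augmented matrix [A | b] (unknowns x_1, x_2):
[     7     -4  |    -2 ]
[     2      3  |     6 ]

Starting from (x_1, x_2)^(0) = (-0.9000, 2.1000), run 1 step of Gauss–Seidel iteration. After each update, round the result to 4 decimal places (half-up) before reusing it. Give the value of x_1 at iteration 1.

Iteration 1:
  x_1 = (-2 - (-4)·2.1000) / (7) = 0.9143
  x_2 = (6 - (2)·0.9143) / (3) = 1.3905

0.9143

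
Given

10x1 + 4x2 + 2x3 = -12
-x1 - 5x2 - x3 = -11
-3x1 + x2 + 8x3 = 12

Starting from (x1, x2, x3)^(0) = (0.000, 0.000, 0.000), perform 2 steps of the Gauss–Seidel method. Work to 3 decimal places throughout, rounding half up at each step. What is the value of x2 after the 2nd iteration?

2.516

Iteration 1:
  x1 = (-12 - (4)·0.000 - (2)·0.000) / (10) = -1.200
  x2 = (-11 - (-1)·-1.200 - (-1)·0.000) / (-5) = 2.440
  x3 = (12 - (-3)·-1.200 - (1)·2.440) / (8) = 0.745
Iteration 2:
  x1 = (-12 - (4)·2.440 - (2)·0.745) / (10) = -2.325
  x2 = (-11 - (-1)·-2.325 - (-1)·0.745) / (-5) = 2.516
  x3 = (12 - (-3)·-2.325 - (1)·2.516) / (8) = 0.314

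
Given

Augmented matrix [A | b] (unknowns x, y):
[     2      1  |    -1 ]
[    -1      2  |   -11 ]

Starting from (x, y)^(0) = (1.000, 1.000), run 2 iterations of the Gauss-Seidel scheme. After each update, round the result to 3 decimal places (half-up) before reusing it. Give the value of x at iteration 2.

Iteration 1:
  x = (-1 - (1)·1.000) / (2) = -1.000
  y = (-11 - (-1)·-1.000) / (2) = -6.000
Iteration 2:
  x = (-1 - (1)·-6.000) / (2) = 2.500
  y = (-11 - (-1)·2.500) / (2) = -4.250

2.500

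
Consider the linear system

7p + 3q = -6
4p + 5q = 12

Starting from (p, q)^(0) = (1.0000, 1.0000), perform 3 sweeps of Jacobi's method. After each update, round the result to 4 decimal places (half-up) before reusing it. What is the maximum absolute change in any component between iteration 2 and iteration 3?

Iteration 1:
  p = (-6 - (3)·1.0000) / (7) = -1.2857
  q = (12 - (4)·1.0000) / (5) = 1.6000
Iteration 2:
  p = (-6 - (3)·1.6000) / (7) = -1.5429
  q = (12 - (4)·-1.2857) / (5) = 3.4286
Iteration 3:
  p = (-6 - (3)·3.4286) / (7) = -2.3265
  q = (12 - (4)·-1.5429) / (5) = 3.6343
Change: (-0.7836, 0.2057) → max |·| = 0.7836

0.7836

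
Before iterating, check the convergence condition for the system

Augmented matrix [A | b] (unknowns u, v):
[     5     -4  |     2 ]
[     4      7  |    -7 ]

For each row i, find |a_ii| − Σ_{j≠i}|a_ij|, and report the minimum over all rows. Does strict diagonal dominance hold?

row 1: |5| − (4) = 1
row 2: |7| − (4) = 3
minimum over rows = 1 → strictly diagonally dominant (convergence guaranteed)

1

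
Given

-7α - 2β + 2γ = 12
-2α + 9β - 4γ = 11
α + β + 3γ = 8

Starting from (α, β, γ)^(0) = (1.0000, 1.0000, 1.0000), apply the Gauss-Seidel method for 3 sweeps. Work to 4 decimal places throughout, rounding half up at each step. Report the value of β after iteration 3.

1.9032

Iteration 1:
  α = (12 - (-2)·1.0000 - (2)·1.0000) / (-7) = -1.7143
  β = (11 - (-2)·-1.7143 - (-4)·1.0000) / (9) = 1.2857
  γ = (8 - (1)·-1.7143 - (1)·1.2857) / (3) = 2.8095
Iteration 2:
  α = (12 - (-2)·1.2857 - (2)·2.8095) / (-7) = -1.2789
  β = (11 - (-2)·-1.2789 - (-4)·2.8095) / (9) = 2.1867
  γ = (8 - (1)·-1.2789 - (1)·2.1867) / (3) = 2.3641
Iteration 3:
  α = (12 - (-2)·2.1867 - (2)·2.3641) / (-7) = -1.6636
  β = (11 - (-2)·-1.6636 - (-4)·2.3641) / (9) = 1.9032
  γ = (8 - (1)·-1.6636 - (1)·1.9032) / (3) = 2.5868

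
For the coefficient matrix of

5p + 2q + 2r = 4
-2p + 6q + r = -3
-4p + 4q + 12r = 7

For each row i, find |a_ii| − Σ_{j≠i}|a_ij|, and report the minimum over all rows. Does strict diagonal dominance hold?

row 1: |5| − (2+2) = 1
row 2: |6| − (2+1) = 3
row 3: |12| − (4+4) = 4
minimum over rows = 1 → strictly diagonally dominant (convergence guaranteed)

1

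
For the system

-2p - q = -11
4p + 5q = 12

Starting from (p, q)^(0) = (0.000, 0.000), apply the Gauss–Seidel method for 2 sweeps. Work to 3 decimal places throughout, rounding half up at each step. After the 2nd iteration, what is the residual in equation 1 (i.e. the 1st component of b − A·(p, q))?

-0.800

Iteration 1:
  p = (-11 - (-1)·0.000) / (-2) = 5.500
  q = (12 - (4)·5.500) / (5) = -2.000
Iteration 2:
  p = (-11 - (-1)·-2.000) / (-2) = 6.500
  q = (12 - (4)·6.500) / (5) = -2.800
Residual b − A·x = (-0.800, 0.000)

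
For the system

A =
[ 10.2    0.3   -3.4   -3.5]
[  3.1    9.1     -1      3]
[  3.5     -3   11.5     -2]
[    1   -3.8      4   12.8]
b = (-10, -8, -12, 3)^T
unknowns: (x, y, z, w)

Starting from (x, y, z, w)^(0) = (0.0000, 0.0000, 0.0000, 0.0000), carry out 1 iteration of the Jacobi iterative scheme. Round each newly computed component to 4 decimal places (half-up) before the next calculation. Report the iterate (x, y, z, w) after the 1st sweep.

Iteration 1:
  x = (-10 - (0.3)·0.0000 - (-3.4)·0.0000 - (-3.5)·0.0000) / (10.2) = -0.9804
  y = (-8 - (3.1)·0.0000 - (-1)·0.0000 - (3)·0.0000) / (9.1) = -0.8791
  z = (-12 - (3.5)·0.0000 - (-3)·0.0000 - (-2)·0.0000) / (11.5) = -1.0435
  w = (3 - (1)·0.0000 - (-3.8)·0.0000 - (4)·0.0000) / (12.8) = 0.2344

(-0.9804, -0.8791, -1.0435, 0.2344)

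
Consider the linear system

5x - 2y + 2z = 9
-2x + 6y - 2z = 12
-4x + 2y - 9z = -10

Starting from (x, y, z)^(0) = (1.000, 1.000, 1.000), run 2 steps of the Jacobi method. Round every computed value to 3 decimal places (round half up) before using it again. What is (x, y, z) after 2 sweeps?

(2.511, 2.896, 0.904)

Iteration 1:
  x = (9 - (-2)·1.000 - (2)·1.000) / (5) = 1.800
  y = (12 - (-2)·1.000 - (-2)·1.000) / (6) = 2.667
  z = (-10 - (-4)·1.000 - (2)·1.000) / (-9) = 0.889
Iteration 2:
  x = (9 - (-2)·2.667 - (2)·0.889) / (5) = 2.511
  y = (12 - (-2)·1.800 - (-2)·0.889) / (6) = 2.896
  z = (-10 - (-4)·1.800 - (2)·2.667) / (-9) = 0.904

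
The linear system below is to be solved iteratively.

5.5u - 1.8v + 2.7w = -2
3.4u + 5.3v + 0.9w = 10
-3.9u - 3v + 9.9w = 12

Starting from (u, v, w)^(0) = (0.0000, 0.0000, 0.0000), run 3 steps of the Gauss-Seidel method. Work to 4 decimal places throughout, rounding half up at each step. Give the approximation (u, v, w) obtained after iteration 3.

(-0.5168, 1.9476, 1.5987)

Iteration 1:
  u = (-2 - (-1.8)·0.0000 - (2.7)·0.0000) / (5.5) = -0.3636
  v = (10 - (3.4)·-0.3636 - (0.9)·0.0000) / (5.3) = 2.1200
  w = (12 - (-3.9)·-0.3636 - (-3)·2.1200) / (9.9) = 1.7113
Iteration 2:
  u = (-2 - (-1.8)·2.1200 - (2.7)·1.7113) / (5.5) = -0.5099
  v = (10 - (3.4)·-0.5099 - (0.9)·1.7113) / (5.3) = 1.9233
  w = (12 - (-3.9)·-0.5099 - (-3)·1.9233) / (9.9) = 1.5941
Iteration 3:
  u = (-2 - (-1.8)·1.9233 - (2.7)·1.5941) / (5.5) = -0.5168
  v = (10 - (3.4)·-0.5168 - (0.9)·1.5941) / (5.3) = 1.9476
  w = (12 - (-3.9)·-0.5168 - (-3)·1.9476) / (9.9) = 1.5987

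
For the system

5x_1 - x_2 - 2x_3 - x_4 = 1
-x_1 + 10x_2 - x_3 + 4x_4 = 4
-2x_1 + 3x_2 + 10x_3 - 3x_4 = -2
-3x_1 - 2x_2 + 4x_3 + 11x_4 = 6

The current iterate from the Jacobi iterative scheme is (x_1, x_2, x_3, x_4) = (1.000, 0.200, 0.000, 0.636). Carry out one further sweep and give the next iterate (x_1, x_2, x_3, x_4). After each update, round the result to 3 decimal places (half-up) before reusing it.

One sweep:
  x_1 = (1 - (-1)·0.200 - (-2)·0.000 - (-1)·0.636) / (5) = 0.367
  x_2 = (4 - (-1)·1.000 - (-1)·0.000 - (4)·0.636) / (10) = 0.246
  x_3 = (-2 - (-2)·1.000 - (3)·0.200 - (-3)·0.636) / (10) = 0.131
  x_4 = (6 - (-3)·1.000 - (-2)·0.200 - (4)·0.000) / (11) = 0.855

(0.367, 0.246, 0.131, 0.855)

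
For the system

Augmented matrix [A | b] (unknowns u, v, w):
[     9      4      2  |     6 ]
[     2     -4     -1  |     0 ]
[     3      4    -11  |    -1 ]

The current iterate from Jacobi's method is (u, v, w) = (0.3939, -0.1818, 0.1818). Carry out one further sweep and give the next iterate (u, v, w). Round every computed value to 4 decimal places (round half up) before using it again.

One sweep:
  u = (6 - (4)·-0.1818 - (2)·0.1818) / (9) = 0.7071
  v = (0 - (2)·0.3939 - (-1)·0.1818) / (-4) = 0.1515
  w = (-1 - (3)·0.3939 - (4)·-0.1818) / (-11) = 0.1322

(0.7071, 0.1515, 0.1322)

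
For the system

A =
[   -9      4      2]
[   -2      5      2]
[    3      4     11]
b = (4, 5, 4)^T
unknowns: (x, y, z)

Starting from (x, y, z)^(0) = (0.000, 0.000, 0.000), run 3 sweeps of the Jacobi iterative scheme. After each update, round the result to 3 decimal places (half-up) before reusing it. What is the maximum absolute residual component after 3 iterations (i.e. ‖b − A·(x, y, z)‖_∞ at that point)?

1.179

Iteration 1:
  x = (4 - (4)·0.000 - (2)·0.000) / (-9) = -0.444
  y = (5 - (-2)·0.000 - (2)·0.000) / (5) = 1.000
  z = (4 - (3)·0.000 - (4)·0.000) / (11) = 0.364
Iteration 2:
  x = (4 - (4)·1.000 - (2)·0.364) / (-9) = 0.081
  y = (5 - (-2)·-0.444 - (2)·0.364) / (5) = 0.677
  z = (4 - (3)·-0.444 - (4)·1.000) / (11) = 0.121
Iteration 3:
  x = (4 - (4)·0.677 - (2)·0.121) / (-9) = -0.117
  y = (5 - (-2)·0.081 - (2)·0.121) / (5) = 0.984
  z = (4 - (3)·0.081 - (4)·0.677) / (11) = 0.095
Residual b − A·x = (-1.179, -0.344, -0.630); ∞-norm = 1.179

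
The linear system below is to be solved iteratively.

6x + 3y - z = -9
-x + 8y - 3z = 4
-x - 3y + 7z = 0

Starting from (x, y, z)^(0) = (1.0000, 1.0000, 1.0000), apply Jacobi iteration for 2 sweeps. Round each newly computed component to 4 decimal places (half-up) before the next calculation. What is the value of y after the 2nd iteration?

Iteration 1:
  x = (-9 - (3)·1.0000 - (-1)·1.0000) / (6) = -1.8333
  y = (4 - (-1)·1.0000 - (-3)·1.0000) / (8) = 1.0000
  z = (0 - (-1)·1.0000 - (-3)·1.0000) / (7) = 0.5714
Iteration 2:
  x = (-9 - (3)·1.0000 - (-1)·0.5714) / (6) = -1.9048
  y = (4 - (-1)·-1.8333 - (-3)·0.5714) / (8) = 0.4851
  z = (0 - (-1)·-1.8333 - (-3)·1.0000) / (7) = 0.1667

0.4851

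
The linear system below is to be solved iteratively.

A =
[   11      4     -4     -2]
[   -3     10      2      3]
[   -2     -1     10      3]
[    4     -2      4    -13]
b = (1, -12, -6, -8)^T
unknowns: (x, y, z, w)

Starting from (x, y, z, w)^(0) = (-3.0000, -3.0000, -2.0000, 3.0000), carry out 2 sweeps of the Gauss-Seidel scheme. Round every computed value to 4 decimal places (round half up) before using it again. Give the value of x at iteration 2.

0.2028

Iteration 1:
  x = (1 - (4)·-3.0000 - (-4)·-2.0000 - (-2)·3.0000) / (11) = 1.0000
  y = (-12 - (-3)·1.0000 - (2)·-2.0000 - (3)·3.0000) / (10) = -1.4000
  z = (-6 - (-2)·1.0000 - (-1)·-1.4000 - (3)·3.0000) / (10) = -1.4400
  w = (-8 - (4)·1.0000 - (-2)·-1.4000 - (4)·-1.4400) / (-13) = 0.6954
Iteration 2:
  x = (1 - (4)·-1.4000 - (-4)·-1.4400 - (-2)·0.6954) / (11) = 0.2028
  y = (-12 - (-3)·0.2028 - (2)·-1.4400 - (3)·0.6954) / (10) = -1.0598
  z = (-6 - (-2)·0.2028 - (-1)·-1.0598 - (3)·0.6954) / (10) = -0.8740
  w = (-8 - (4)·0.2028 - (-2)·-1.0598 - (4)·-0.8740) / (-13) = 0.5719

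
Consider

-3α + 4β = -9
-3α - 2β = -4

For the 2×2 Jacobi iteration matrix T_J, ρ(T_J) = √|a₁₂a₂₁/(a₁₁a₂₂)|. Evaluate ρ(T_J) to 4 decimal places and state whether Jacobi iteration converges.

1.4142

a₁₂a₂₁/(a₁₁a₂₂) = (4)·(-3) / ((-3)·(-2)) = -2.000000
ρ = √|-2.000000| = √2.000000 = 1.4142
ρ > 1, so Jacobi diverges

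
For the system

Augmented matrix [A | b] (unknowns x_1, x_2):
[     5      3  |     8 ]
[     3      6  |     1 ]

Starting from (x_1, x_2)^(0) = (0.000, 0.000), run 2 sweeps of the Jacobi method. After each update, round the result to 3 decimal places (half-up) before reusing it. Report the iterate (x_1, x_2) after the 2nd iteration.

Iteration 1:
  x_1 = (8 - (3)·0.000) / (5) = 1.600
  x_2 = (1 - (3)·0.000) / (6) = 0.167
Iteration 2:
  x_1 = (8 - (3)·0.167) / (5) = 1.500
  x_2 = (1 - (3)·1.600) / (6) = -0.633

(1.500, -0.633)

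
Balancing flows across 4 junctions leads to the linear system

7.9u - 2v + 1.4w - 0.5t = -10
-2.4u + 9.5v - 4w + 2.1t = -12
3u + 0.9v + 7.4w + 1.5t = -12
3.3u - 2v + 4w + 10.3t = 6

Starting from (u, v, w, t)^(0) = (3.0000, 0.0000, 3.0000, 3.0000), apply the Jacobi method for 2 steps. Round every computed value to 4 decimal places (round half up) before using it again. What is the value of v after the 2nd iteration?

-2.7790

Iteration 1:
  u = (-10 - (-2)·0.0000 - (1.4)·3.0000 - (-0.5)·3.0000) / (7.9) = -1.6076
  v = (-12 - (-2.4)·3.0000 - (-4)·3.0000 - (2.1)·3.0000) / (9.5) = 0.0947
  w = (-12 - (3)·3.0000 - (0.9)·0.0000 - (1.5)·3.0000) / (7.4) = -3.4459
  t = (6 - (3.3)·3.0000 - (-2)·0.0000 - (4)·3.0000) / (10.3) = -1.5437
Iteration 2:
  u = (-10 - (-2)·0.0947 - (1.4)·-3.4459 - (-0.5)·-1.5437) / (7.9) = -0.7289
  v = (-12 - (-2.4)·-1.6076 - (-4)·-3.4459 - (2.1)·-1.5437) / (9.5) = -2.7790
  w = (-12 - (3)·-1.6076 - (0.9)·0.0947 - (1.5)·-1.5437) / (7.4) = -0.6685
  t = (6 - (3.3)·-1.6076 - (-2)·0.0947 - (4)·-3.4459) / (10.3) = 2.4542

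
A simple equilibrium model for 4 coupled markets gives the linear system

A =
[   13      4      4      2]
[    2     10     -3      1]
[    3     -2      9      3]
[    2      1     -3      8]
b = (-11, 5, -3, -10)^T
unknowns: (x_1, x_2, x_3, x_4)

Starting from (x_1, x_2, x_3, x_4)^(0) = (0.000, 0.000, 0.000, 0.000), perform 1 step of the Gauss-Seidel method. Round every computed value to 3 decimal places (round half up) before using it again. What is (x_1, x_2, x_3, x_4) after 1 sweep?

(-0.846, 0.669, 0.097, -1.086)

Iteration 1:
  x_1 = (-11 - (4)·0.000 - (4)·0.000 - (2)·0.000) / (13) = -0.846
  x_2 = (5 - (2)·-0.846 - (-3)·0.000 - (1)·0.000) / (10) = 0.669
  x_3 = (-3 - (3)·-0.846 - (-2)·0.669 - (3)·0.000) / (9) = 0.097
  x_4 = (-10 - (2)·-0.846 - (1)·0.669 - (-3)·0.097) / (8) = -1.086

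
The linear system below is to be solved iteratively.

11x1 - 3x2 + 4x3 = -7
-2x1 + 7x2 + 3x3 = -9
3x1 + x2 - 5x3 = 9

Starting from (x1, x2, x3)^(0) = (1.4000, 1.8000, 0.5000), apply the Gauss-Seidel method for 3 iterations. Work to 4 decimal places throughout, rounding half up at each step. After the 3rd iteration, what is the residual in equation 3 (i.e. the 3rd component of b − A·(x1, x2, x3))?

-0.0001

Iteration 1:
  x1 = (-7 - (-3)·1.8000 - (4)·0.5000) / (11) = -0.3273
  x2 = (-9 - (-2)·-0.3273 - (3)·0.5000) / (7) = -1.5935
  x3 = (9 - (3)·-0.3273 - (1)·-1.5935) / (-5) = -2.3151
Iteration 2:
  x1 = (-7 - (-3)·-1.5935 - (4)·-2.3151) / (11) = -0.2291
  x2 = (-9 - (-2)·-0.2291 - (3)·-2.3151) / (7) = -0.3590
  x3 = (9 - (3)·-0.2291 - (1)·-0.3590) / (-5) = -2.0093
Iteration 3:
  x1 = (-7 - (-3)·-0.3590 - (4)·-2.0093) / (11) = -0.0036
  x2 = (-9 - (-2)·-0.0036 - (3)·-2.0093) / (7) = -0.4256
  x3 = (9 - (3)·-0.0036 - (1)·-0.4256) / (-5) = -1.8873
Residual b − A·x = (-0.6880, -0.3661, -0.0001)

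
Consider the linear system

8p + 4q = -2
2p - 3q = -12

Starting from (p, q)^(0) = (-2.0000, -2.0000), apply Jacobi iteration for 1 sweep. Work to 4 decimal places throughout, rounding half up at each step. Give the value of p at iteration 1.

Iteration 1:
  p = (-2 - (4)·-2.0000) / (8) = 0.7500
  q = (-12 - (2)·-2.0000) / (-3) = 2.6667

0.7500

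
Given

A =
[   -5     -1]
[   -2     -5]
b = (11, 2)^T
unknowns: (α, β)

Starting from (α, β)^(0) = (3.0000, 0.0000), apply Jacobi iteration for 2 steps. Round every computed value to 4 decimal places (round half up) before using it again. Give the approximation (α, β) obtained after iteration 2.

(-1.8800, 0.4800)

Iteration 1:
  α = (11 - (-1)·0.0000) / (-5) = -2.2000
  β = (2 - (-2)·3.0000) / (-5) = -1.6000
Iteration 2:
  α = (11 - (-1)·-1.6000) / (-5) = -1.8800
  β = (2 - (-2)·-2.2000) / (-5) = 0.4800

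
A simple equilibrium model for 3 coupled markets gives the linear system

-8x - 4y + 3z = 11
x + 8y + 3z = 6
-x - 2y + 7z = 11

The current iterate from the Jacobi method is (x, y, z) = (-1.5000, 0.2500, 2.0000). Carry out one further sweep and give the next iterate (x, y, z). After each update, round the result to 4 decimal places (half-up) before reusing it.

(-0.7500, 0.1875, 1.4286)

One sweep:
  x = (11 - (-4)·0.2500 - (3)·2.0000) / (-8) = -0.7500
  y = (6 - (1)·-1.5000 - (3)·2.0000) / (8) = 0.1875
  z = (11 - (-1)·-1.5000 - (-2)·0.2500) / (7) = 1.4286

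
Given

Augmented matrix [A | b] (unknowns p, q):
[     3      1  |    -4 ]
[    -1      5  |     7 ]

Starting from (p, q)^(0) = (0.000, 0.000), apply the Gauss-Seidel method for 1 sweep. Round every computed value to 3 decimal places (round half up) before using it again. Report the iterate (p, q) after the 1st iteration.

Iteration 1:
  p = (-4 - (1)·0.000) / (3) = -1.333
  q = (7 - (-1)·-1.333) / (5) = 1.133

(-1.333, 1.133)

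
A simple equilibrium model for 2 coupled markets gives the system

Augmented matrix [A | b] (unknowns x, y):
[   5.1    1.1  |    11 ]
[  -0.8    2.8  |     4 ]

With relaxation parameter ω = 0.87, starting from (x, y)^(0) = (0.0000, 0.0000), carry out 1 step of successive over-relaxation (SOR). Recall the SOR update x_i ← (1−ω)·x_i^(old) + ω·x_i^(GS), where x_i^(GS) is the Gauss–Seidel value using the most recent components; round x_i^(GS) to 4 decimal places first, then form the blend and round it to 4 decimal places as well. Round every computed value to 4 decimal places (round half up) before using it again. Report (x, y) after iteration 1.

Iteration 1:
  x: GS value = (11 - (1.1)·0.0000) / (5.1) = 2.1569;  x ← (1−ω)·0.0000 + ω·2.1569 = 1.8765
  y: GS value = (4 - (-0.8)·1.8765) / (2.8) = 1.9647;  y ← (1−ω)·0.0000 + ω·1.9647 = 1.7093

(1.8765, 1.7093)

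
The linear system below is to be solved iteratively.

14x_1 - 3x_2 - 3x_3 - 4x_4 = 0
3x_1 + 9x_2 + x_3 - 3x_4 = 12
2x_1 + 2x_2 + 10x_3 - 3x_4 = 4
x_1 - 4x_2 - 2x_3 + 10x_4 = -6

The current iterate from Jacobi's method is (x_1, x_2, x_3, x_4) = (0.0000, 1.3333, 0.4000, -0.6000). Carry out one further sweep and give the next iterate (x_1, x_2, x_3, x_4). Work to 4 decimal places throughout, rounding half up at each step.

One sweep:
  x_1 = (0 - (-3)·1.3333 - (-3)·0.4000 - (-4)·-0.6000) / (14) = 0.2000
  x_2 = (12 - (3)·0.0000 - (1)·0.4000 - (-3)·-0.6000) / (9) = 1.0889
  x_3 = (4 - (2)·0.0000 - (2)·1.3333 - (-3)·-0.6000) / (10) = -0.0467
  x_4 = (-6 - (1)·0.0000 - (-4)·1.3333 - (-2)·0.4000) / (10) = 0.0133

(0.2000, 1.0889, -0.0467, 0.0133)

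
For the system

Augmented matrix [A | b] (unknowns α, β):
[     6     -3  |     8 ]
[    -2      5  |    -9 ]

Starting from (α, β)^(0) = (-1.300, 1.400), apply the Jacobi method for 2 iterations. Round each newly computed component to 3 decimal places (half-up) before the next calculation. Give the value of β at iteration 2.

Iteration 1:
  α = (8 - (-3)·1.400) / (6) = 2.033
  β = (-9 - (-2)·-1.300) / (5) = -2.320
Iteration 2:
  α = (8 - (-3)·-2.320) / (6) = 0.173
  β = (-9 - (-2)·2.033) / (5) = -0.987

-0.987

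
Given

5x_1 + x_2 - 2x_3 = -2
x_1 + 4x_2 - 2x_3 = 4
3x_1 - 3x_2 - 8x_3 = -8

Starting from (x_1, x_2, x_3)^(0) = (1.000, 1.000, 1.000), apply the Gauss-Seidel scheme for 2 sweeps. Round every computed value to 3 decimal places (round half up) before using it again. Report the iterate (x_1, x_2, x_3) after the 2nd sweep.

(-0.572, 1.315, 0.292)

Iteration 1:
  x_1 = (-2 - (1)·1.000 - (-2)·1.000) / (5) = -0.200
  x_2 = (4 - (1)·-0.200 - (-2)·1.000) / (4) = 1.550
  x_3 = (-8 - (3)·-0.200 - (-3)·1.550) / (-8) = 0.344
Iteration 2:
  x_1 = (-2 - (1)·1.550 - (-2)·0.344) / (5) = -0.572
  x_2 = (4 - (1)·-0.572 - (-2)·0.344) / (4) = 1.315
  x_3 = (-8 - (3)·-0.572 - (-3)·1.315) / (-8) = 0.292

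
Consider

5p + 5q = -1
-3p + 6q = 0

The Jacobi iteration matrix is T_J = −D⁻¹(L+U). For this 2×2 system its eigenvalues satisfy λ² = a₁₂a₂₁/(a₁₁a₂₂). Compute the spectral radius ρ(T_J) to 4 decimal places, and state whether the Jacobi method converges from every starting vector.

0.7071

a₁₂a₂₁/(a₁₁a₂₂) = (5)·(-3) / ((5)·(6)) = -0.500000
ρ = √|-0.500000| = √0.500000 = 0.7071
ρ < 1, so Jacobi converges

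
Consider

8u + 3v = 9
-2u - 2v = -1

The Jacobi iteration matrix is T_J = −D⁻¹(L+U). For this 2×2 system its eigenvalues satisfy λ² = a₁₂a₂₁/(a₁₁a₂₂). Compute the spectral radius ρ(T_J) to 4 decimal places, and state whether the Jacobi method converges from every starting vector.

a₁₂a₂₁/(a₁₁a₂₂) = (3)·(-2) / ((8)·(-2)) = 0.375000
ρ = √|0.375000| = √0.375000 = 0.6124
ρ < 1, so Jacobi converges

0.6124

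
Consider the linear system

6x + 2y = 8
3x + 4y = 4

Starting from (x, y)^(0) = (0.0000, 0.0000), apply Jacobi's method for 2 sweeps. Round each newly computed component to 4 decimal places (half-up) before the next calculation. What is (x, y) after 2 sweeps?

(1.0000, 0.0000)

Iteration 1:
  x = (8 - (2)·0.0000) / (6) = 1.3333
  y = (4 - (3)·0.0000) / (4) = 1.0000
Iteration 2:
  x = (8 - (2)·1.0000) / (6) = 1.0000
  y = (4 - (3)·1.3333) / (4) = 0.0000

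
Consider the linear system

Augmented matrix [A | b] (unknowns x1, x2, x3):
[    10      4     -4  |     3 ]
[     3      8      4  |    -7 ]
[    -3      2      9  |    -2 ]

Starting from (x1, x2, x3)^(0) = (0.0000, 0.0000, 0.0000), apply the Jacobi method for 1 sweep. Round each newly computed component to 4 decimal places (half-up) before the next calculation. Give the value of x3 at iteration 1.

Iteration 1:
  x1 = (3 - (4)·0.0000 - (-4)·0.0000) / (10) = 0.3000
  x2 = (-7 - (3)·0.0000 - (4)·0.0000) / (8) = -0.8750
  x3 = (-2 - (-3)·0.0000 - (2)·0.0000) / (9) = -0.2222

-0.2222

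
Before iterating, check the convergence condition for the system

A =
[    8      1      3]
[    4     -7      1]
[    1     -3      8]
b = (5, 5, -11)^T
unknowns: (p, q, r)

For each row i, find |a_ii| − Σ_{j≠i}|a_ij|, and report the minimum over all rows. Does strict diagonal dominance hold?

row 1: |8| − (1+3) = 4
row 2: |-7| − (4+1) = 2
row 3: |8| − (1+3) = 4
minimum over rows = 2 → strictly diagonally dominant (convergence guaranteed)

2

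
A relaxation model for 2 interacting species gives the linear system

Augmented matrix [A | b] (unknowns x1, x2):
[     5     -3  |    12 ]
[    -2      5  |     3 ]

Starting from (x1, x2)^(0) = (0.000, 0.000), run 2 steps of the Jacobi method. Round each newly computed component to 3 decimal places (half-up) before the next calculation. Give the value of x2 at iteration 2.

Iteration 1:
  x1 = (12 - (-3)·0.000) / (5) = 2.400
  x2 = (3 - (-2)·0.000) / (5) = 0.600
Iteration 2:
  x1 = (12 - (-3)·0.600) / (5) = 2.760
  x2 = (3 - (-2)·2.400) / (5) = 1.560

1.560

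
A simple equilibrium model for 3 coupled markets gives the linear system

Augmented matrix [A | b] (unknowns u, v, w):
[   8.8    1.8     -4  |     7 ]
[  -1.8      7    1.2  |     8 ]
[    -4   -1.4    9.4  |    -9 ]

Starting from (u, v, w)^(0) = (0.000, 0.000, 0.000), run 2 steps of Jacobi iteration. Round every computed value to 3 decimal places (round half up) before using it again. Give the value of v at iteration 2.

Iteration 1:
  u = (7 - (1.8)·0.000 - (-4)·0.000) / (8.8) = 0.795
  v = (8 - (-1.8)·0.000 - (1.2)·0.000) / (7) = 1.143
  w = (-9 - (-4)·0.000 - (-1.4)·0.000) / (9.4) = -0.957
Iteration 2:
  u = (7 - (1.8)·1.143 - (-4)·-0.957) / (8.8) = 0.127
  v = (8 - (-1.8)·0.795 - (1.2)·-0.957) / (7) = 1.511
  w = (-9 - (-4)·0.795 - (-1.4)·1.143) / (9.4) = -0.449

1.511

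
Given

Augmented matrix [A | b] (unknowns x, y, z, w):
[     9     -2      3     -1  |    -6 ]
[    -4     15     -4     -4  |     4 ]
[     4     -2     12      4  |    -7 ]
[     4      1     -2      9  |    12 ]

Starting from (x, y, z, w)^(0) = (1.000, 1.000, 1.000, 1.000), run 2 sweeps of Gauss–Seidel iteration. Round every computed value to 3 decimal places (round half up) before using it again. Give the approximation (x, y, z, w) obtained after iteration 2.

Iteration 1:
  x = (-6 - (-2)·1.000 - (3)·1.000 - (-1)·1.000) / (9) = -0.667
  y = (4 - (-4)·-0.667 - (-4)·1.000 - (-4)·1.000) / (15) = 0.622
  z = (-7 - (4)·-0.667 - (-2)·0.622 - (4)·1.000) / (12) = -0.591
  w = (12 - (4)·-0.667 - (1)·0.622 - (-2)·-0.591) / (9) = 1.429
Iteration 2:
  x = (-6 - (-2)·0.622 - (3)·-0.591 - (-1)·1.429) / (9) = -0.173
  y = (4 - (-4)·-0.173 - (-4)·-0.591 - (-4)·1.429) / (15) = 0.444
  z = (-7 - (4)·-0.173 - (-2)·0.444 - (4)·1.429) / (12) = -0.928
  w = (12 - (4)·-0.173 - (1)·0.444 - (-2)·-0.928) / (9) = 1.155

(-0.173, 0.444, -0.928, 1.155)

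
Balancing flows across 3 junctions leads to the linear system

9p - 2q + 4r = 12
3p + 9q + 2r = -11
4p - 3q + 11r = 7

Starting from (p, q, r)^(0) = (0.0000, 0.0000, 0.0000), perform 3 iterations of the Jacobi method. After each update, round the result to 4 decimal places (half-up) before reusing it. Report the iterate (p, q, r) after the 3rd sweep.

Iteration 1:
  p = (12 - (-2)·0.0000 - (4)·0.0000) / (9) = 1.3333
  q = (-11 - (3)·0.0000 - (2)·0.0000) / (9) = -1.2222
  r = (7 - (4)·0.0000 - (-3)·0.0000) / (11) = 0.6364
Iteration 2:
  p = (12 - (-2)·-1.2222 - (4)·0.6364) / (9) = 0.7789
  q = (-11 - (3)·1.3333 - (2)·0.6364) / (9) = -1.8081
  r = (7 - (4)·1.3333 - (-3)·-1.2222) / (11) = -0.1818
Iteration 3:
  p = (12 - (-2)·-1.8081 - (4)·-0.1818) / (9) = 1.0123
  q = (-11 - (3)·0.7789 - (2)·-0.1818) / (9) = -1.4415
  r = (7 - (4)·0.7789 - (-3)·-1.8081) / (11) = -0.1400

(1.0123, -1.4415, -0.1400)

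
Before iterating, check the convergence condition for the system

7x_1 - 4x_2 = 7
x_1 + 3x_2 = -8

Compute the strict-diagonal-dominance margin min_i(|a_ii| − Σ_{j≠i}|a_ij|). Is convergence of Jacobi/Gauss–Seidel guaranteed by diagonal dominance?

2

row 1: |7| − (4) = 3
row 2: |3| − (1) = 2
minimum over rows = 2 → strictly diagonally dominant (convergence guaranteed)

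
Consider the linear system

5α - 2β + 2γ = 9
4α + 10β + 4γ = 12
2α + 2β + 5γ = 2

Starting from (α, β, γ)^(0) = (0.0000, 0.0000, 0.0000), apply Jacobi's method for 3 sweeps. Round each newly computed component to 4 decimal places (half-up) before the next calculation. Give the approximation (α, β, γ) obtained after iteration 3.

(2.2480, 0.6720, -0.5760)

Iteration 1:
  α = (9 - (-2)·0.0000 - (2)·0.0000) / (5) = 1.8000
  β = (12 - (4)·0.0000 - (4)·0.0000) / (10) = 1.2000
  γ = (2 - (2)·0.0000 - (2)·0.0000) / (5) = 0.4000
Iteration 2:
  α = (9 - (-2)·1.2000 - (2)·0.4000) / (5) = 2.1200
  β = (12 - (4)·1.8000 - (4)·0.4000) / (10) = 0.3200
  γ = (2 - (2)·1.8000 - (2)·1.2000) / (5) = -0.8000
Iteration 3:
  α = (9 - (-2)·0.3200 - (2)·-0.8000) / (5) = 2.2480
  β = (12 - (4)·2.1200 - (4)·-0.8000) / (10) = 0.6720
  γ = (2 - (2)·2.1200 - (2)·0.3200) / (5) = -0.5760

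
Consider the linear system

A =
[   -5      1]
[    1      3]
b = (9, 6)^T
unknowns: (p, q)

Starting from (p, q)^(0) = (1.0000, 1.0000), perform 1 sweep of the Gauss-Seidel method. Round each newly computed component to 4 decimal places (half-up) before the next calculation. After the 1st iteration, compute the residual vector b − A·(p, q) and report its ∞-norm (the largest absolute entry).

Iteration 1:
  p = (9 - (1)·1.0000) / (-5) = -1.6000
  q = (6 - (1)·-1.6000) / (3) = 2.5333
Residual b − A·x = (-1.5333, 0.0001); ∞-norm = 1.5333

1.5333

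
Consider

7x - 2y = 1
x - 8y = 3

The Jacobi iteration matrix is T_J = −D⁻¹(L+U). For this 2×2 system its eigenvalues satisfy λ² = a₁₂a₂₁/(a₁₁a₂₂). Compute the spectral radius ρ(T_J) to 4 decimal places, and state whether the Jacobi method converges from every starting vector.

a₁₂a₂₁/(a₁₁a₂₂) = (-2)·(1) / ((7)·(-8)) = 0.035714
ρ = √|0.035714| = √0.035714 = 0.1890
ρ < 1, so Jacobi converges

0.1890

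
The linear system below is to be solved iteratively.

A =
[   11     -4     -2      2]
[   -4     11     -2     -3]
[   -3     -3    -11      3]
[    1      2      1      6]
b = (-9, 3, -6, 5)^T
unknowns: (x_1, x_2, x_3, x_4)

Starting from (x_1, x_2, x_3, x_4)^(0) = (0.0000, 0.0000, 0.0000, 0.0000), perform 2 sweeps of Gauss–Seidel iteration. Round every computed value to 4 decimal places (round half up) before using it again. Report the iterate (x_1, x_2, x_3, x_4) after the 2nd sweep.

(-0.8405, 0.3395, 0.9136, 0.7080)

Iteration 1:
  x_1 = (-9 - (-4)·0.0000 - (-2)·0.0000 - (2)·0.0000) / (11) = -0.8182
  x_2 = (3 - (-4)·-0.8182 - (-2)·0.0000 - (-3)·0.0000) / (11) = -0.0248
  x_3 = (-6 - (-3)·-0.8182 - (-3)·-0.0248 - (3)·0.0000) / (-11) = 0.7754
  x_4 = (5 - (1)·-0.8182 - (2)·-0.0248 - (1)·0.7754) / (6) = 0.8487
Iteration 2:
  x_1 = (-9 - (-4)·-0.0248 - (-2)·0.7754 - (2)·0.8487) / (11) = -0.8405
  x_2 = (3 - (-4)·-0.8405 - (-2)·0.7754 - (-3)·0.8487) / (11) = 0.3395
  x_3 = (-6 - (-3)·-0.8405 - (-3)·0.3395 - (3)·0.8487) / (-11) = 0.9136
  x_4 = (5 - (1)·-0.8405 - (2)·0.3395 - (1)·0.9136) / (6) = 0.7080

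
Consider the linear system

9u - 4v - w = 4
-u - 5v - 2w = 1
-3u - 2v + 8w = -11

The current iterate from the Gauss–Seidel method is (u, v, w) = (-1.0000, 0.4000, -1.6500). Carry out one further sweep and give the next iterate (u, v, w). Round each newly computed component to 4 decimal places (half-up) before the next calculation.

(0.4389, 0.3722, -1.1174)

One sweep:
  u = (4 - (-4)·0.4000 - (-1)·-1.6500) / (9) = 0.4389
  v = (1 - (-1)·0.4389 - (-2)·-1.6500) / (-5) = 0.3722
  w = (-11 - (-3)·0.4389 - (-2)·0.3722) / (8) = -1.1174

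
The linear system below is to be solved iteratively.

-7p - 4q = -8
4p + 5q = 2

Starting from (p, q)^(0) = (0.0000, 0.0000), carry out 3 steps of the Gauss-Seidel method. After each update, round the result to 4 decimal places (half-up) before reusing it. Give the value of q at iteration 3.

-0.8569

Iteration 1:
  p = (-8 - (-4)·0.0000) / (-7) = 1.1429
  q = (2 - (4)·1.1429) / (5) = -0.5143
Iteration 2:
  p = (-8 - (-4)·-0.5143) / (-7) = 1.4367
  q = (2 - (4)·1.4367) / (5) = -0.7494
Iteration 3:
  p = (-8 - (-4)·-0.7494) / (-7) = 1.5711
  q = (2 - (4)·1.5711) / (5) = -0.8569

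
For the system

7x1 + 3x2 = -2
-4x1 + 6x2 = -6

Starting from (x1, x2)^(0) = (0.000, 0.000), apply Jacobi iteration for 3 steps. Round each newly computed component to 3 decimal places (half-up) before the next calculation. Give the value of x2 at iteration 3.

Iteration 1:
  x1 = (-2 - (3)·0.000) / (7) = -0.286
  x2 = (-6 - (-4)·0.000) / (6) = -1.000
Iteration 2:
  x1 = (-2 - (3)·-1.000) / (7) = 0.143
  x2 = (-6 - (-4)·-0.286) / (6) = -1.191
Iteration 3:
  x1 = (-2 - (3)·-1.191) / (7) = 0.225
  x2 = (-6 - (-4)·0.143) / (6) = -0.905

-0.905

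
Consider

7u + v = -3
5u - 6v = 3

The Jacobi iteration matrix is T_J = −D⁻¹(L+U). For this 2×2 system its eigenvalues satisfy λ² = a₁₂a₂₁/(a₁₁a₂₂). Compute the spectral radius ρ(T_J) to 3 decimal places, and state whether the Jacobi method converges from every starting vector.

a₁₂a₂₁/(a₁₁a₂₂) = (1)·(5) / ((7)·(-6)) = -0.119048
ρ = √|-0.119048| = √0.119048 = 0.345
ρ < 1, so Jacobi converges

0.345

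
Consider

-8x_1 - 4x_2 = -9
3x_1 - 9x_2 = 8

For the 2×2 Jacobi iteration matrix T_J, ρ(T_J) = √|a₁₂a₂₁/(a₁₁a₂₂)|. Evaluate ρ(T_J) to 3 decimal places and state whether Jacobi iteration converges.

a₁₂a₂₁/(a₁₁a₂₂) = (-4)·(3) / ((-8)·(-9)) = -0.166667
ρ = √|-0.166667| = √0.166667 = 0.408
ρ < 1, so Jacobi converges

0.408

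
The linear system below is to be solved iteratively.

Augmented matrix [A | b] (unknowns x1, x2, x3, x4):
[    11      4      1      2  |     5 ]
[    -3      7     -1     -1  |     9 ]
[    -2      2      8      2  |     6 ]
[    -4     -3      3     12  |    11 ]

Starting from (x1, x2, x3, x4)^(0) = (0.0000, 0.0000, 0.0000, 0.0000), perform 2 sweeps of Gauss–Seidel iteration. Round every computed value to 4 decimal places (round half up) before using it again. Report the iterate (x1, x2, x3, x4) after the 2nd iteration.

Iteration 1:
  x1 = (5 - (4)·0.0000 - (1)·0.0000 - (2)·0.0000) / (11) = 0.4545
  x2 = (9 - (-3)·0.4545 - (-1)·0.0000 - (-1)·0.0000) / (7) = 1.4805
  x3 = (6 - (-2)·0.4545 - (2)·1.4805 - (2)·0.0000) / (8) = 0.4935
  x4 = (11 - (-4)·0.4545 - (-3)·1.4805 - (3)·0.4935) / (12) = 1.3149
Iteration 2:
  x1 = (5 - (4)·1.4805 - (1)·0.4935 - (2)·1.3149) / (11) = -0.3678
  x2 = (9 - (-3)·-0.3678 - (-1)·0.4935 - (-1)·1.3149) / (7) = 1.3864
  x3 = (6 - (-2)·-0.3678 - (2)·1.3864 - (2)·1.3149) / (8) = -0.0173
  x4 = (11 - (-4)·-0.3678 - (-3)·1.3864 - (3)·-0.0173) / (12) = 1.1450

(-0.3678, 1.3864, -0.0173, 1.1450)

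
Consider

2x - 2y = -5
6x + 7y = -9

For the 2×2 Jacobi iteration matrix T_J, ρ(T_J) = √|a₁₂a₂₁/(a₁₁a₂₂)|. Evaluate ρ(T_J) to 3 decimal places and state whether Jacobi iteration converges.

0.926

a₁₂a₂₁/(a₁₁a₂₂) = (-2)·(6) / ((2)·(7)) = -0.857143
ρ = √|-0.857143| = √0.857143 = 0.926
ρ < 1, so Jacobi converges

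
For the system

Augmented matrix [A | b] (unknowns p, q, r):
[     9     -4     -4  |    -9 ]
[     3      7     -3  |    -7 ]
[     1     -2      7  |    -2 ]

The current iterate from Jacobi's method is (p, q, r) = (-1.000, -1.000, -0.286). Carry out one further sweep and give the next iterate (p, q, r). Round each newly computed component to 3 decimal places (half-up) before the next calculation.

(-1.572, -0.694, -0.429)

One sweep:
  p = (-9 - (-4)·-1.000 - (-4)·-0.286) / (9) = -1.572
  q = (-7 - (3)·-1.000 - (-3)·-0.286) / (7) = -0.694
  r = (-2 - (1)·-1.000 - (-2)·-1.000) / (7) = -0.429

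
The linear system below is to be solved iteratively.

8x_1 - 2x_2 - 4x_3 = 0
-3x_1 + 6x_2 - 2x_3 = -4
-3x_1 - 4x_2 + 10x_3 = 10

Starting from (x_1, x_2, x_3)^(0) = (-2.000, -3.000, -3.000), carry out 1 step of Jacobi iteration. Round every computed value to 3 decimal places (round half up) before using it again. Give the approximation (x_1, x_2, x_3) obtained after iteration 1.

(-2.250, -2.667, -0.800)

Iteration 1:
  x_1 = (0 - (-2)·-3.000 - (-4)·-3.000) / (8) = -2.250
  x_2 = (-4 - (-3)·-2.000 - (-2)·-3.000) / (6) = -2.667
  x_3 = (10 - (-3)·-2.000 - (-4)·-3.000) / (10) = -0.800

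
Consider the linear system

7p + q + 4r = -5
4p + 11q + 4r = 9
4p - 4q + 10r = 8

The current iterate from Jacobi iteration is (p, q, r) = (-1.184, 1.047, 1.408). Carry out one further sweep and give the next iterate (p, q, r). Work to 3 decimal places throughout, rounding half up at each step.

One sweep:
  p = (-5 - (1)·1.047 - (4)·1.408) / (7) = -1.668
  q = (9 - (4)·-1.184 - (4)·1.408) / (11) = 0.737
  r = (8 - (4)·-1.184 - (-4)·1.047) / (10) = 1.692

(-1.668, 0.737, 1.692)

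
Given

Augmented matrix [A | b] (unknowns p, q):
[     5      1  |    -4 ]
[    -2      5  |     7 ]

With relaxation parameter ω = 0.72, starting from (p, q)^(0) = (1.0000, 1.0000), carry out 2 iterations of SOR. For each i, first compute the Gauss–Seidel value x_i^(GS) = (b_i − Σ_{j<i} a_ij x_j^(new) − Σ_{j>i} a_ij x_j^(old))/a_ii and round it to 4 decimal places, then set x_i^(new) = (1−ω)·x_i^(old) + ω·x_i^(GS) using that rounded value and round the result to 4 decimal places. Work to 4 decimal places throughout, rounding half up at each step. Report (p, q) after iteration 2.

Iteration 1:
  p: GS value = (-4 - (1)·1.0000) / (5) = -1.0000;  p ← (1−ω)·1.0000 + ω·-1.0000 = -0.4400
  q: GS value = (7 - (-2)·-0.4400) / (5) = 1.2240;  q ← (1−ω)·1.0000 + ω·1.2240 = 1.1613
Iteration 2:
  p: GS value = (-4 - (1)·1.1613) / (5) = -1.0323;  p ← (1−ω)·-0.4400 + ω·-1.0323 = -0.8665
  q: GS value = (7 - (-2)·-0.8665) / (5) = 1.0534;  q ← (1−ω)·1.1613 + ω·1.0534 = 1.0836

(-0.8665, 1.0836)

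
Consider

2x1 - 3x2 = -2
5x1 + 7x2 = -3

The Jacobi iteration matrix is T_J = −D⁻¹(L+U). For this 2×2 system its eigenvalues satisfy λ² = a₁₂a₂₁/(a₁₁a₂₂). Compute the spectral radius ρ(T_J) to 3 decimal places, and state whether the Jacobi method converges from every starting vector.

1.035

a₁₂a₂₁/(a₁₁a₂₂) = (-3)·(5) / ((2)·(7)) = -1.071429
ρ = √|-1.071429| = √1.071429 = 1.035
ρ > 1, so Jacobi diverges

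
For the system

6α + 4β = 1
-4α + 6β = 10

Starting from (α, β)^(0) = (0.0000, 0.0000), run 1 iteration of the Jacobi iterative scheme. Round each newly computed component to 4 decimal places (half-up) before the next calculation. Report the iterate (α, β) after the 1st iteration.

(0.1667, 1.6667)

Iteration 1:
  α = (1 - (4)·0.0000) / (6) = 0.1667
  β = (10 - (-4)·0.0000) / (6) = 1.6667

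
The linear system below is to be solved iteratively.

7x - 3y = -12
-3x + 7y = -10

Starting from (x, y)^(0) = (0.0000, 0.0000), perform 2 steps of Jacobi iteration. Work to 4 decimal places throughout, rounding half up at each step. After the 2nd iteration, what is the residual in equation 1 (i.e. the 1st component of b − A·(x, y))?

-2.2044

Iteration 1:
  x = (-12 - (-3)·0.0000) / (7) = -1.7143
  y = (-10 - (-3)·0.0000) / (7) = -1.4286
Iteration 2:
  x = (-12 - (-3)·-1.4286) / (7) = -2.3265
  y = (-10 - (-3)·-1.7143) / (7) = -2.1633
Residual b − A·x = (-2.2044, -1.8364)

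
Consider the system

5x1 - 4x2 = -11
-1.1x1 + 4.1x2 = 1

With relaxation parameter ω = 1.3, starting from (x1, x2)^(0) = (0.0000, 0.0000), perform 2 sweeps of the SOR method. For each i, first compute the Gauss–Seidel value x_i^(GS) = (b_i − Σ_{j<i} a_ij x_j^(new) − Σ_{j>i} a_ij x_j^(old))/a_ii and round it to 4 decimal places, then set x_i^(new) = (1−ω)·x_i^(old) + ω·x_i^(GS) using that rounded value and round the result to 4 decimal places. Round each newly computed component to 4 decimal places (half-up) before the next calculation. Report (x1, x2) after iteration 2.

(-2.7096, -0.4239)

Iteration 1:
  x1: GS value = (-11 - (-4)·0.0000) / (5) = -2.2000;  x1 ← (1−ω)·0.0000 + ω·-2.2000 = -2.8600
  x2: GS value = (1 - (-1.1)·-2.8600) / (4.1) = -0.5234;  x2 ← (1−ω)·0.0000 + ω·-0.5234 = -0.6804
Iteration 2:
  x1: GS value = (-11 - (-4)·-0.6804) / (5) = -2.7443;  x1 ← (1−ω)·-2.8600 + ω·-2.7443 = -2.7096
  x2: GS value = (1 - (-1.1)·-2.7096) / (4.1) = -0.4831;  x2 ← (1−ω)·-0.6804 + ω·-0.4831 = -0.4239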